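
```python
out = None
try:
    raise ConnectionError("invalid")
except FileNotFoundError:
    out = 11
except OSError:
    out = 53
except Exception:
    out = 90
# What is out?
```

Step-by-step execution trace:
1. `raise ConnectionError(...)` raises ConnectionError.
2. `except FileNotFoundError` does not match (ConnectionError is not a subclass of FileNotFoundError); skipped.
3. `except OSError` matches (ConnectionError is a subclass of OSError) → out = 53.
4. `except Exception` is not reached.
Result: 53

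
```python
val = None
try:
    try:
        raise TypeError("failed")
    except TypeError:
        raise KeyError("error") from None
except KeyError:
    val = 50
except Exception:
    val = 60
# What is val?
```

Step-by-step execution trace:
1. Inner try raises TypeError; inner `except TypeError` catches it.
2. `raise KeyError(...) from None` raises KeyError (from None suppresses __context__, but the active exception is still KeyError).
3. Outer `except KeyError` matches → val = 50.
4. `except Exception` is not reached.
Result: 50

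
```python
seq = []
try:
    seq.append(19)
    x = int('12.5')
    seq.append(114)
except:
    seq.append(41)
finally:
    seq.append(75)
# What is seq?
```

Step-by-step execution trace:
1. try: `seq.append(19)` → seq = [19].
2. `x = int('12.5')` raises ValueError; `seq.append(114)` is not reached.
3. bare `except` matches → `seq.append(41)` → seq = [19, 41].
4. finally always runs: `seq.append(75)` → seq = [19, 41, 75].
Result: [19, 41, 75]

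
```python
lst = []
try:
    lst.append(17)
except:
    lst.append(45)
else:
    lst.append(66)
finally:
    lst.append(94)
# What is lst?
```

Step-by-step execution trace:
1. try: `lst.append(17)` → lst = [17]. No exception raised.
2. `except` is skipped.
3. `else` runs: `lst.append(66)` → lst = [17, 66].
4. `finally` always runs: `lst.append(94)` → lst = [17, 66, 94].
Result: [17, 66, 94]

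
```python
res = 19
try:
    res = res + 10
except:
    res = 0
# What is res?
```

Step-by-step execution trace:
1. res starts at 19.
2. try: `res = res + 10` → res = 29. No exception raised.
3. `except` is skipped.
Result: 29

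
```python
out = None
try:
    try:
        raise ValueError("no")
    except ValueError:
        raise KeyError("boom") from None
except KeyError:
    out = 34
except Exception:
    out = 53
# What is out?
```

Step-by-step execution trace:
1. Inner try raises ValueError; inner `except ValueError` catches it.
2. `raise KeyError(...) from None` raises KeyError (from None suppresses __context__, but the active exception is still KeyError).
3. Outer `except KeyError` matches → out = 34.
4. `except Exception` is not reached.
Result: 34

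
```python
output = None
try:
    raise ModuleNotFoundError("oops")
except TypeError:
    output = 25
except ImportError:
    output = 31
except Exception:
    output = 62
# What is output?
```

Step-by-step execution trace:
1. `raise ModuleNotFoundError(...)` raises ModuleNotFoundError.
2. `except TypeError` does not match (ModuleNotFoundError is not a subclass of TypeError); skipped.
3. `except ImportError` matches (ModuleNotFoundError is a subclass of ImportError) → output = 31.
4. `except Exception` is not reached.
Result: 31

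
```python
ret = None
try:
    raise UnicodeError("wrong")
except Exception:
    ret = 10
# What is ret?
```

Step-by-step execution trace:
1. `raise UnicodeError(...)` raises UnicodeError.
2. `except Exception` matches (UnicodeError is a subclass of Exception) → ret = 10.
Result: 10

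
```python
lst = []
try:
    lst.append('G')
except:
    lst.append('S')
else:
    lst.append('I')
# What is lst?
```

Step-by-step execution trace:
1. try: `lst.append('G')` → lst = ['G']. No exception raised.
2. `except` is skipped.
3. `else` runs (try completed without exception): `lst.append('I')` → lst = ['G', 'I'].
Result: ['G', 'I']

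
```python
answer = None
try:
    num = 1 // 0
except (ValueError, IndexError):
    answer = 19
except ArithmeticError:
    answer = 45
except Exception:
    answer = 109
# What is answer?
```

Step-by-step execution trace:
1. `num = 1 // 0` raises ZeroDivisionError.
2. `except (ValueError, IndexError)` does not match ZeroDivisionError; skipped.
3. `except ArithmeticError` matches (ZeroDivisionError is a subclass of ArithmeticError) → answer = 45.
4. `except Exception` is not reached.
Result: 45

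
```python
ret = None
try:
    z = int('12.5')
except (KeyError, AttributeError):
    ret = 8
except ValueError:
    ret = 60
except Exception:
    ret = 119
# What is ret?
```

Step-by-step execution trace:
1. `z = int('12.5')` raises ValueError.
2. `except (KeyError, AttributeError)` does not match ValueError; skipped.
3. `except ValueError` matches (exact type match) → ret = 60.
4. `except Exception` is not reached.
Result: 60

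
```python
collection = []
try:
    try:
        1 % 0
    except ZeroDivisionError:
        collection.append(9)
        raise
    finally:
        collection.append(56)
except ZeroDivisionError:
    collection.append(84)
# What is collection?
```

Step-by-step execution trace:
1. Inner try: `1 % 0` raises ZeroDivisionError.
2. Inner `except ZeroDivisionError` matches → `collection.append(9)` → collection = [9].
3. bare `raise` re-raises ZeroDivisionError.
4. Inner `finally` runs during unwinding: `collection.append(56)` → collection = [9, 56].
5. Outer `except ZeroDivisionError` matches → `collection.append(84)` → collection = [9, 56, 84].
Result: [9, 56, 84]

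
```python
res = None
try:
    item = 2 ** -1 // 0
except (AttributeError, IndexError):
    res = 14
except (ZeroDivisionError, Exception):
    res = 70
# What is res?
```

Step-by-step execution trace:
1. `item = 2 ** -1 // 0` raises ZeroDivisionError.
2. `except (AttributeError, IndexError)` does not match ZeroDivisionError; skipped.
3. `except (ZeroDivisionError, Exception)` matches (ZeroDivisionError is in the tuple) → res = 70.
Result: 70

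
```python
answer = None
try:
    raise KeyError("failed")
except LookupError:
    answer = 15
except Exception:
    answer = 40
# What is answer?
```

Step-by-step execution trace:
1. `raise KeyError(...)` raises KeyError.
2. `except LookupError` matches (KeyError is a subclass of LookupError) → answer = 15.
3. `except Exception` is not reached.
Result: 15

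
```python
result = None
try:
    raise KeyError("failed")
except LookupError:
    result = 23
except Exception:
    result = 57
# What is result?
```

Step-by-step execution trace:
1. `raise KeyError(...)` raises KeyError.
2. `except LookupError` matches (KeyError is a subclass of LookupError) → result = 23.
3. `except Exception` is not reached.
Result: 23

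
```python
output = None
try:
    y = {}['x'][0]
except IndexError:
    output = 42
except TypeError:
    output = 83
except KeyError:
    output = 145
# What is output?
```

Step-by-step execution trace:
1. `y = {}['x'][0]` raises KeyError.
2. `except IndexError` does not match KeyError; skipped.
3. `except TypeError` does not match KeyError; skipped.
4. `except KeyError` matches → output = 145.
Result: 145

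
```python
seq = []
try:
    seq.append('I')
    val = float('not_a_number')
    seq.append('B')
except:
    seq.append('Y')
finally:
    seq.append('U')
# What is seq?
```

Step-by-step execution trace:
1. try: `seq.append('I')` → seq = ['I'].
2. `val = float('not_a_number')` raises ValueError; `seq.append('B')` is not reached.
3. bare `except` matches → `seq.append('Y')` → seq = ['I', 'Y'].
4. finally always runs: `seq.append('U')` → seq = ['I', 'Y', 'U'].
Result: ['I', 'Y', 'U']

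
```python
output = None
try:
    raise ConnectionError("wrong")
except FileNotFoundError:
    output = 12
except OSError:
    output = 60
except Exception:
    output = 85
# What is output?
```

Step-by-step execution trace:
1. `raise ConnectionError(...)` raises ConnectionError.
2. `except FileNotFoundError` does not match (ConnectionError is not a subclass of FileNotFoundError); skipped.
3. `except OSError` matches (ConnectionError is a subclass of OSError) → output = 60.
4. `except Exception` is not reached.
Result: 60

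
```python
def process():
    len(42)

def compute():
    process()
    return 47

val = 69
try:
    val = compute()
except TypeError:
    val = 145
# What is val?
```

Step-by-step execution trace:
1. val starts at 69.
2. try: `compute()` calls `process()`.
3. `process()` evaluates `len(42)`, which raises TypeError; it propagates through compute (uncaught).
4. `return 47` in compute is not reached; the assignment to val does not complete.
5. `except TypeError` matches → val = 145.
Result: 145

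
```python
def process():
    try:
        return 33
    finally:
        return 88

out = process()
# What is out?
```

Step-by-step execution trace:
1. `process()` enters try: `return 33` sets pending return value 33.
2. Before returning, `finally: return 88` runs and overrides the pending return.
3. process() returns 88 → out = 88.
Result: 88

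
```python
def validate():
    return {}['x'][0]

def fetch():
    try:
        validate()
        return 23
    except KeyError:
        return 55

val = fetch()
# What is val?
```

Step-by-step execution trace:
1. `fetch()` calls `validate()`.
2. `validate()` evaluates `{}['x'][0]`, which raises KeyError; it propagates to the caller.
3. `return 23` is not reached.
4. `except KeyError` in fetch matches → returns 55.
5. val = 55.
Result: 55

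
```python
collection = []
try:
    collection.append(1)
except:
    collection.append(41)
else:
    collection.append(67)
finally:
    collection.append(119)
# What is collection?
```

Step-by-step execution trace:
1. try: `collection.append(1)` → collection = [1]. No exception raised.
2. `except` is skipped.
3. `else` runs: `collection.append(67)` → collection = [1, 67].
4. `finally` always runs: `collection.append(119)` → collection = [1, 67, 119].
Result: [1, 67, 119]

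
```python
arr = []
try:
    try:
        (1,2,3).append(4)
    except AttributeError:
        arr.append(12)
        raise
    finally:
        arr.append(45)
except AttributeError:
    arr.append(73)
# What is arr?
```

Step-by-step execution trace:
1. Inner try: `(1,2,3).append(4)` raises AttributeError.
2. Inner `except AttributeError` matches → `arr.append(12)` → arr = [12].
3. bare `raise` re-raises AttributeError.
4. Inner `finally` runs during unwinding: `arr.append(45)` → arr = [12, 45].
5. Outer `except AttributeError` matches → `arr.append(73)` → arr = [12, 45, 73].
Result: [12, 45, 73]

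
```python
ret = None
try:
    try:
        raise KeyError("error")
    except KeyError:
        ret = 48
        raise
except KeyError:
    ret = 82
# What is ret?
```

Step-by-step execution trace:
1. Inner try: `raise KeyError("error")` raises KeyError.
2. Inner `except KeyError` matches → ret = 48.
3. bare `raise` re-raises the same KeyError.
4. Outer `except KeyError` matches → ret = 82.
Result: 82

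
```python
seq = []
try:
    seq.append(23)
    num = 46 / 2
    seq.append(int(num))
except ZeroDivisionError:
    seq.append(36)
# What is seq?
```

Step-by-step execution trace:
1. try: `seq.append(23)` → seq = [23].
2. `num = 46 / 2` → num = 23.0. No exception raised.
3. `seq.append(int(num))` → seq = [23, 23].
4. `except ZeroDivisionError` is skipped (no exception was raised).
Result: [23, 23]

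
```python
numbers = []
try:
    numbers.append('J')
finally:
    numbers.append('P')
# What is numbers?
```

Step-by-step execution trace:
1. try: `numbers.append('J')` → numbers = ['J'].
2. The try body completes without raising.
3. finally always runs: `numbers.append('P')` → numbers = ['J', 'P'].
Result: ['J', 'P']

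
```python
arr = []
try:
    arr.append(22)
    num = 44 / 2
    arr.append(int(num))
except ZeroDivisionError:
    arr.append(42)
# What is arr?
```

Step-by-step execution trace:
1. try: `arr.append(22)` → arr = [22].
2. `num = 44 / 2` → num = 22.0. No exception raised.
3. `arr.append(int(num))` → arr = [22, 22].
4. `except ZeroDivisionError` is skipped (no exception was raised).
Result: [22, 22]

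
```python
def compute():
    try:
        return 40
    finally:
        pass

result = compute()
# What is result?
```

Step-by-step execution trace:
1. `compute()` enters try: `return 40` sets pending return value 40.
2. Before returning, `finally: pass` runs (no effect).
3. compute() returns 40 → result = 40.
Result: 40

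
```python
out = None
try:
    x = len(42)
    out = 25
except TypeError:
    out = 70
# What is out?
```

Step-by-step execution trace:
1. `x = len(42)` raises TypeError.
2. `out = 25` is not reached.
3. `except TypeError` matches → out = 70.
Result: 70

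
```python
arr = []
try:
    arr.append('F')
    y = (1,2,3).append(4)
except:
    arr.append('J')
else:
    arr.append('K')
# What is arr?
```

Step-by-step execution trace:
1. try: `arr.append('F')` → arr = ['F'].
2. `y = (1,2,3).append(4)` raises AttributeError.
3. bare `except` matches → `arr.append('J')` → arr = ['F', 'J'].
4. `else` is skipped (an exception was raised).
Result: ['F', 'J']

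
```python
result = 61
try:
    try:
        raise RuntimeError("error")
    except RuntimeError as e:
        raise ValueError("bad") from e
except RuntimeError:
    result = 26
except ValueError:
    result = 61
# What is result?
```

Step-by-step execution trace:
1. Inner try raises RuntimeError; inner `except RuntimeError as e` catches it.
2. `raise ValueError(...) from e` raises ValueError (RuntimeError is attached as __cause__, but only ValueError is active).
3. Outer `except RuntimeError` does not match ValueError; skipped.
4. Outer `except ValueError` matches → result = 61.
Result: 61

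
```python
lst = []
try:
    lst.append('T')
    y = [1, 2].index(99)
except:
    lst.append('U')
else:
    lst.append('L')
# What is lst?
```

Step-by-step execution trace:
1. try: `lst.append('T')` → lst = ['T'].
2. `y = [1, 2].index(99)` raises ValueError.
3. bare `except` matches → `lst.append('U')` → lst = ['T', 'U'].
4. `else` is skipped (an exception was raised).
Result: ['T', 'U']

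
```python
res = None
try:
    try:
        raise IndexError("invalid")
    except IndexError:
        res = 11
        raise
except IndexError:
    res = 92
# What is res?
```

Step-by-step execution trace:
1. Inner try: `raise IndexError("invalid")` raises IndexError.
2. Inner `except IndexError` matches → res = 11.
3. bare `raise` re-raises the same IndexError.
4. Outer `except IndexError` matches → res = 92.
Result: 92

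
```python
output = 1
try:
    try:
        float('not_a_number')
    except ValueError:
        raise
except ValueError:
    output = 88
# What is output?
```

Step-by-step execution trace:
1. Inner try: `float('not_a_number')` raises ValueError.
2. Inner `except ValueError` matches; bare `raise` re-raises the same ValueError.
3. Outer `except ValueError` matches → output = 88.
Result: 88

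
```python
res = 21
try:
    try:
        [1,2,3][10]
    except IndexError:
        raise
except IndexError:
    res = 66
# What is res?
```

Step-by-step execution trace:
1. Inner try: `[1,2,3][10]` raises IndexError.
2. Inner `except IndexError` matches; bare `raise` re-raises the same IndexError.
3. Outer `except IndexError` matches → res = 66.
Result: 66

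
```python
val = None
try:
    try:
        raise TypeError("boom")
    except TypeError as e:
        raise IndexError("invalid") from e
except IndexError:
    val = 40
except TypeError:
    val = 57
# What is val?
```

Step-by-step execution trace:
1. Inner try raises TypeError; inner `except TypeError as e` catches it.
2. `raise IndexError(...) from e` raises IndexError (TypeError is attached as __cause__, but only IndexError is active).
3. Outer `except IndexError` matches → val = 40.
4. `except TypeError` is not reached.
Result: 40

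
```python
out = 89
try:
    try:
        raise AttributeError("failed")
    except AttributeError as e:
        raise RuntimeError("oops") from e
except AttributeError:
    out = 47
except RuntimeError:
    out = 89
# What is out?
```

Step-by-step execution trace:
1. Inner try raises AttributeError; inner `except AttributeError as e` catches it.
2. `raise RuntimeError(...) from e` raises RuntimeError (AttributeError is attached as __cause__, but only RuntimeError is active).
3. Outer `except AttributeError` does not match RuntimeError; skipped.
4. Outer `except RuntimeError` matches → out = 89.
Result: 89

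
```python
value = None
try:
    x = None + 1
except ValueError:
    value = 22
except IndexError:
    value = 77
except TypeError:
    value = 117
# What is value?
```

Step-by-step execution trace:
1. `x = None + 1` raises TypeError.
2. `except ValueError` does not match TypeError; skipped.
3. `except IndexError` does not match TypeError; skipped.
4. `except TypeError` matches → value = 117.
Result: 117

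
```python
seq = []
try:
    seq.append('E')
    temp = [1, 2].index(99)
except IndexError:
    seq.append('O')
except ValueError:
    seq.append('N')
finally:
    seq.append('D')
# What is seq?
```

Step-by-step execution trace:
1. try: `seq.append('E')` → seq = ['E'].
2. `temp = [1, 2].index(99)` raises ValueError.
3. `except IndexError` does not match ValueError; skipped.
4. `except ValueError` matches → `seq.append('N')` → seq = ['E', 'N'].
5. finally always runs: `seq.append('D')` → seq = ['E', 'N', 'D'].
Result: ['E', 'N', 'D']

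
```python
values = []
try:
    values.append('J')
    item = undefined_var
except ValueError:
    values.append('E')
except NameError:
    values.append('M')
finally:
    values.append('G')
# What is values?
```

Step-by-step execution trace:
1. try: `values.append('J')` → values = ['J'].
2. `item = undefined_var` raises NameError.
3. `except ValueError` does not match NameError; skipped.
4. `except NameError` matches → `values.append('M')` → values = ['J', 'M'].
5. finally always runs: `values.append('G')` → values = ['J', 'M', 'G'].
Result: ['J', 'M', 'G']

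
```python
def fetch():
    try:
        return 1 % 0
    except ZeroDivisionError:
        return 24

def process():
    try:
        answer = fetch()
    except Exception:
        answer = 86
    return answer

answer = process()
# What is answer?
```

Step-by-step execution trace:
1. `process()` calls `fetch()`.
2. In fetch: `1 % 0` raises ZeroDivisionError; `except ZeroDivisionError` catches it → returns 24.
3. In process: `answer = fetch()` → answer = 24. No exception reaches process.
4. `except Exception` is skipped; process returns 24.
5. answer = 24.
Result: 24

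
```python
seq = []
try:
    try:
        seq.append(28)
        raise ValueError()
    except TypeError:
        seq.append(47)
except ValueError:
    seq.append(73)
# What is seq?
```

Step-by-step execution trace:
1. Inner try: `seq.append(28)` → seq = [28].
2. `raise ValueError()` raises ValueError.
3. Inner `except TypeError` does not match ValueError; exception propagates to outer try.
4. Outer `except ValueError` matches → `seq.append(73)` → seq = [28, 73].
Result: [28, 73]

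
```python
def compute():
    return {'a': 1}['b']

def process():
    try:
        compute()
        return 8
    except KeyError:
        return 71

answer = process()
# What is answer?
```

Step-by-step execution trace:
1. `process()` calls `compute()`.
2. `compute()` evaluates `{'a': 1}['b']`, which raises KeyError; it propagates to the caller.
3. `return 8` is not reached.
4. `except KeyError` in process matches → returns 71.
5. answer = 71.
Result: 71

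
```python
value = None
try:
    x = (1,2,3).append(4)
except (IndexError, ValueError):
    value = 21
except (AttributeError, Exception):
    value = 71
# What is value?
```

Step-by-step execution trace:
1. `x = (1,2,3).append(4)` raises AttributeError.
2. `except (IndexError, ValueError)` does not match AttributeError; skipped.
3. `except (AttributeError, Exception)` matches (AttributeError is in the tuple) → value = 71.
Result: 71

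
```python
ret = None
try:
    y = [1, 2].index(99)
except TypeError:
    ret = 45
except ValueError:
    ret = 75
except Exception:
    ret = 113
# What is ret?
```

Step-by-step execution trace:
1. `y = [1, 2].index(99)` raises ValueError.
2. `except TypeError` does not match ValueError; skipped.
3. `except ValueError` matches → ret = 75.
4. Remaining except clauses are skipped.
Result: 75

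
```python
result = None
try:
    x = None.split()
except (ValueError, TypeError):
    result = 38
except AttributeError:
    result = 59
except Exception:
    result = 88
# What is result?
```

Step-by-step execution trace:
1. `x = None.split()` raises AttributeError.
2. `except (ValueError, TypeError)` does not match AttributeError; skipped.
3. `except AttributeError` matches (exact type match) → result = 59.
4. `except Exception` is not reached.
Result: 59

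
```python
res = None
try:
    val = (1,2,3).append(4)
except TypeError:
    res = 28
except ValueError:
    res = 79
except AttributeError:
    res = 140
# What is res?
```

Step-by-step execution trace:
1. `val = (1,2,3).append(4)` raises AttributeError.
2. `except TypeError` does not match AttributeError; skipped.
3. `except ValueError` does not match AttributeError; skipped.
4. `except AttributeError` matches → res = 140.
Result: 140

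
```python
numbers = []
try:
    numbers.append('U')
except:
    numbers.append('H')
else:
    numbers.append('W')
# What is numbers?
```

Step-by-step execution trace:
1. try: `numbers.append('U')` → numbers = ['U']. No exception raised.
2. `except` is skipped.
3. `else` runs (try completed without exception): `numbers.append('W')` → numbers = ['U', 'W'].
Result: ['U', 'W']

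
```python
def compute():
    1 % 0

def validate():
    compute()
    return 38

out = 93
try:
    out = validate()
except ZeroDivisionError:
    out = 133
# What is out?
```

Step-by-step execution trace:
1. out starts at 93.
2. try: `validate()` calls `compute()`.
3. `compute()` evaluates `1 % 0`, which raises ZeroDivisionError; it propagates through validate (uncaught).
4. `return 38` in validate is not reached; the assignment to out does not complete.
5. `except ZeroDivisionError` matches → out = 133.
Result: 133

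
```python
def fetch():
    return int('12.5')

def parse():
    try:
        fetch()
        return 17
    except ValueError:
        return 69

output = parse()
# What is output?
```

Step-by-step execution trace:
1. `parse()` calls `fetch()`.
2. `fetch()` evaluates `int('12.5')`, which raises ValueError; it propagates to the caller.
3. `return 17` is not reached.
4. `except ValueError` in parse matches → returns 69.
5. output = 69.
Result: 69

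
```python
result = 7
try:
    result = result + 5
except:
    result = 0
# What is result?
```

Step-by-step execution trace:
1. result starts at 7.
2. try: `result = result + 5` → result = 12. No exception raised.
3. `except` is skipped.
Result: 12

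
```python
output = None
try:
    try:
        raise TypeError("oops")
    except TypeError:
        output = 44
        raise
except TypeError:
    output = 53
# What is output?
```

Step-by-step execution trace:
1. Inner try: `raise TypeError("oops")` raises TypeError.
2. Inner `except TypeError` matches → output = 44.
3. bare `raise` re-raises the same TypeError.
4. Outer `except TypeError` matches → output = 53.
Result: 53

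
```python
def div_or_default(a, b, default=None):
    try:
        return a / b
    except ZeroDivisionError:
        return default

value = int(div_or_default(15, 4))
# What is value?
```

Step-by-step execution trace:
1. `div_or_default(15, 4)` enters try: `return 15 / 4` → returns 3.75. No exception raised.
2. `except ZeroDivisionError` is skipped.
3. `int(3.75)` → 3 → value = 3.
Result: 3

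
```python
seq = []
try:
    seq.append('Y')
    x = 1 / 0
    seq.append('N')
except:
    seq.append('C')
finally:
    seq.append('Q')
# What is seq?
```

Step-by-step execution trace:
1. try: `seq.append('Y')` → seq = ['Y'].
2. `x = 1 / 0` raises ZeroDivisionError; `seq.append('N')` is not reached.
3. bare `except` matches → `seq.append('C')` → seq = ['Y', 'C'].
4. finally always runs: `seq.append('Q')` → seq = ['Y', 'C', 'Q'].
Result: ['Y', 'C', 'Q']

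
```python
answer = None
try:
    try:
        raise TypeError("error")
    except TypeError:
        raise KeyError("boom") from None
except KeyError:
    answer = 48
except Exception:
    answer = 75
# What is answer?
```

Step-by-step execution trace:
1. Inner try raises TypeError; inner `except TypeError` catches it.
2. `raise KeyError(...) from None` raises KeyError (from None suppresses __context__, but the active exception is still KeyError).
3. Outer `except KeyError` matches → answer = 48.
4. `except Exception` is not reached.
Result: 48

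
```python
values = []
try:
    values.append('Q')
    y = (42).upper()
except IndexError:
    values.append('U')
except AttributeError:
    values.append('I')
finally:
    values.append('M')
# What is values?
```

Step-by-step execution trace:
1. try: `values.append('Q')` → values = ['Q'].
2. `y = (42).upper()` raises AttributeError.
3. `except IndexError` does not match AttributeError; skipped.
4. `except AttributeError` matches → `values.append('I')` → values = ['Q', 'I'].
5. finally always runs: `values.append('M')` → values = ['Q', 'I', 'M'].
Result: ['Q', 'I', 'M']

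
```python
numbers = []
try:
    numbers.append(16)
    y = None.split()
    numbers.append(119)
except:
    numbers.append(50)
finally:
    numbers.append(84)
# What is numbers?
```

Step-by-step execution trace:
1. try: `numbers.append(16)` → numbers = [16].
2. `y = None.split()` raises AttributeError; `numbers.append(119)` is not reached.
3. bare `except` matches → `numbers.append(50)` → numbers = [16, 50].
4. finally always runs: `numbers.append(84)` → numbers = [16, 50, 84].
Result: [16, 50, 84]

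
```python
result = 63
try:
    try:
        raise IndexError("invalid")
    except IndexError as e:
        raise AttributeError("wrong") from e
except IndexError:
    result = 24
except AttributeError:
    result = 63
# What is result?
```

Step-by-step execution trace:
1. Inner try raises IndexError; inner `except IndexError as e` catches it.
2. `raise AttributeError(...) from e` raises AttributeError (IndexError is attached as __cause__, but only AttributeError is active).
3. Outer `except IndexError` does not match AttributeError; skipped.
4. Outer `except AttributeError` matches → result = 63.
Result: 63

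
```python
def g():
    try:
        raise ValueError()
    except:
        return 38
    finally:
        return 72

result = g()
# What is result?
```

Step-by-step execution trace:
1. `g()` enters try: `raise ValueError()` raises ValueError.
2. bare `except` matches → `return 38` sets pending return value 38.
3. Before returning, `finally: return 72` runs and overrides the pending return.
4. g() returns 72 → result = 72.
Result: 72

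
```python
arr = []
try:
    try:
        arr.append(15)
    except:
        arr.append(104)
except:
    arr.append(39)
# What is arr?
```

Step-by-step execution trace:
1. Inner try: `arr.append(15)` → arr = [15]. No exception raised.
2. Inner `except` is skipped.
3. Inner try completes normally; outer `except` is skipped.
Result: [15]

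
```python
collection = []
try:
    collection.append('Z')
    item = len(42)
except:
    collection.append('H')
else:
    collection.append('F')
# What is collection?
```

Step-by-step execution trace:
1. try: `collection.append('Z')` → collection = ['Z'].
2. `item = len(42)` raises TypeError.
3. bare `except` matches → `collection.append('H')` → collection = ['Z', 'H'].
4. `else` is skipped (an exception was raised).
Result: ['Z', 'H']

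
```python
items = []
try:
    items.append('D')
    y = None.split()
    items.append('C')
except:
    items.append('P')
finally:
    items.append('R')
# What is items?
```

Step-by-step execution trace:
1. try: `items.append('D')` → items = ['D'].
2. `y = None.split()` raises AttributeError; `items.append('C')` is not reached.
3. bare `except` matches → `items.append('P')` → items = ['D', 'P'].
4. finally always runs: `items.append('R')` → items = ['D', 'P', 'R'].
Result: ['D', 'P', 'R']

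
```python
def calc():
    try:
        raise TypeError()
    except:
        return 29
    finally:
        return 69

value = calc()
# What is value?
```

Step-by-step execution trace:
1. `calc()` enters try: `raise TypeError()` raises TypeError.
2. bare `except` matches → `return 29` sets pending return value 29.
3. Before returning, `finally: return 69` runs and overrides the pending return.
4. calc() returns 69 → value = 69.
Result: 69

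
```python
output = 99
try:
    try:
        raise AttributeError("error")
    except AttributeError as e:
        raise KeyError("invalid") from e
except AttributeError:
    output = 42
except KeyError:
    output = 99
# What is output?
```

Step-by-step execution trace:
1. Inner try raises AttributeError; inner `except AttributeError as e` catches it.
2. `raise KeyError(...) from e` raises KeyError (AttributeError is attached as __cause__, but only KeyError is active).
3. Outer `except AttributeError` does not match KeyError; skipped.
4. Outer `except KeyError` matches → output = 99.
Result: 99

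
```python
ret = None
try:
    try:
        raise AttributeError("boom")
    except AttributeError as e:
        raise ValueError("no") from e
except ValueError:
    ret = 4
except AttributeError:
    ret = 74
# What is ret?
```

Step-by-step execution trace:
1. Inner try raises AttributeError; inner `except AttributeError as e` catches it.
2. `raise ValueError(...) from e` raises ValueError (AttributeError is attached as __cause__, but only ValueError is active).
3. Outer `except ValueError` matches → ret = 4.
4. `except AttributeError` is not reached.
Result: 4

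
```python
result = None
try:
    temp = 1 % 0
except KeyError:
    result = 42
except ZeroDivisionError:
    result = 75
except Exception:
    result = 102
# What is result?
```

Step-by-step execution trace:
1. `temp = 1 % 0` raises ZeroDivisionError.
2. `except KeyError` does not match ZeroDivisionError; skipped.
3. `except ZeroDivisionError` matches → result = 75.
4. Remaining except clauses are skipped.
Result: 75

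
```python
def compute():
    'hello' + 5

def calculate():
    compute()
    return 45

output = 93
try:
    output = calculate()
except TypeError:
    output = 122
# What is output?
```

Step-by-step execution trace:
1. output starts at 93.
2. try: `calculate()` calls `compute()`.
3. `compute()` evaluates `'hello' + 5`, which raises TypeError; it propagates through calculate (uncaught).
4. `return 45` in calculate is not reached; the assignment to output does not complete.
5. `except TypeError` matches → output = 122.
Result: 122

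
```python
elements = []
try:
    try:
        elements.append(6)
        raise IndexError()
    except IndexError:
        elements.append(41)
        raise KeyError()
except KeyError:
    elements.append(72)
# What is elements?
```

Step-by-step execution trace:
1. Inner try: `elements.append(6)` → elements = [6].
2. `raise IndexError()` raises IndexError.
3. Inner `except IndexError` matches → `elements.append(41)` → elements = [6, 41].
4. `raise KeyError()` raises KeyError; propagates to outer try.
5. Outer `except KeyError` matches → `elements.append(72)` → elements = [6, 41, 72].
Result: [6, 41, 72]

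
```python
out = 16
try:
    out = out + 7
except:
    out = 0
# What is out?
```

Step-by-step execution trace:
1. out starts at 16.
2. try: `out = out + 7` → out = 23. No exception raised.
3. `except` is skipped.
Result: 23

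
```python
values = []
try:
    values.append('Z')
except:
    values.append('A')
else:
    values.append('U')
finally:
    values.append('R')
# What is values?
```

Step-by-step execution trace:
1. try: `values.append('Z')` → values = ['Z']. No exception raised.
2. `except` is skipped.
3. `else` runs: `values.append('U')` → values = ['Z', 'U'].
4. `finally` always runs: `values.append('R')` → values = ['Z', 'U', 'R'].
Result: ['Z', 'U', 'R']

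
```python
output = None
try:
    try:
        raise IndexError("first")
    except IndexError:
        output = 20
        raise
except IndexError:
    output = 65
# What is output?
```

Step-by-step execution trace:
1. Inner try: `raise IndexError("first")` raises IndexError.
2. Inner `except IndexError` matches → output = 20.
3. bare `raise` re-raises the same IndexError.
4. Outer `except IndexError` matches → output = 65.
Result: 65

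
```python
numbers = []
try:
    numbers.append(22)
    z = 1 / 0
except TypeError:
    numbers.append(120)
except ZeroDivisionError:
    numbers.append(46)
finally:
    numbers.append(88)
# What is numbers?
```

Step-by-step execution trace:
1. try: `numbers.append(22)` → numbers = [22].
2. `z = 1 / 0` raises ZeroDivisionError.
3. `except TypeError` does not match ZeroDivisionError; skipped.
4. `except ZeroDivisionError` matches → `numbers.append(46)` → numbers = [22, 46].
5. finally always runs: `numbers.append(88)` → numbers = [22, 46, 88].
Result: [22, 46, 88]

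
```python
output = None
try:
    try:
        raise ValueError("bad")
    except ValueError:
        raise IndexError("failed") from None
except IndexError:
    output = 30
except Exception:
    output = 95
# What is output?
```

Step-by-step execution trace:
1. Inner try raises ValueError; inner `except ValueError` catches it.
2. `raise IndexError(...) from None` raises IndexError (from None suppresses __context__, but the active exception is still IndexError).
3. Outer `except IndexError` matches → output = 30.
4. `except Exception` is not reached.
Result: 30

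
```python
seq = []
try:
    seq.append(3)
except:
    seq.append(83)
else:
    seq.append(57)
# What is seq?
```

Step-by-step execution trace:
1. try: `seq.append(3)` → seq = [3]. No exception raised.
2. `except` is skipped.
3. `else` runs (try completed without exception): `seq.append(57)` → seq = [3, 57].
Result: [3, 57]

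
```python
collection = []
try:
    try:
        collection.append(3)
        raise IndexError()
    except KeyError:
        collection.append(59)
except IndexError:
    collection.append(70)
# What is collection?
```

Step-by-step execution trace:
1. Inner try: `collection.append(3)` → collection = [3].
2. `raise IndexError()` raises IndexError.
3. Inner `except KeyError` does not match IndexError; exception propagates to outer try.
4. Outer `except IndexError` matches → `collection.append(70)` → collection = [3, 70].
Result: [3, 70]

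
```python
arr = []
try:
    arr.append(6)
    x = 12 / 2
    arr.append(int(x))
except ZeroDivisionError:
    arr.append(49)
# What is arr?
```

Step-by-step execution trace:
1. try: `arr.append(6)` → arr = [6].
2. `x = 12 / 2` → x = 6.0. No exception raised.
3. `arr.append(int(x))` → arr = [6, 6].
4. `except ZeroDivisionError` is skipped (no exception was raised).
Result: [6, 6]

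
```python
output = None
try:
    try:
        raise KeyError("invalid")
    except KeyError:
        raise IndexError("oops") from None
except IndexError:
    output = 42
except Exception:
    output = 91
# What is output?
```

Step-by-step execution trace:
1. Inner try raises KeyError; inner `except KeyError` catches it.
2. `raise IndexError(...) from None` raises IndexError (from None suppresses __context__, but the active exception is still IndexError).
3. Outer `except IndexError` matches → output = 42.
4. `except Exception` is not reached.
Result: 42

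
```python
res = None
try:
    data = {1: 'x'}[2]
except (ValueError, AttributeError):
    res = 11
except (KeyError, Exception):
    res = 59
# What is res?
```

Step-by-step execution trace:
1. `data = {1: 'x'}[2]` raises KeyError.
2. `except (ValueError, AttributeError)` does not match KeyError; skipped.
3. `except (KeyError, Exception)` matches (KeyError is in the tuple) → res = 59.
Result: 59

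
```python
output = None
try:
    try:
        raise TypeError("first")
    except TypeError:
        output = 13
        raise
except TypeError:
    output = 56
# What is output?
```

Step-by-step execution trace:
1. Inner try: `raise TypeError("first")` raises TypeError.
2. Inner `except TypeError` matches → output = 13.
3. bare `raise` re-raises the same TypeError.
4. Outer `except TypeError` matches → output = 56.
Result: 56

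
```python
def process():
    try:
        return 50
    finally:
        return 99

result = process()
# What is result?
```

Step-by-step execution trace:
1. `process()` enters try: `return 50` sets pending return value 50.
2. Before returning, `finally: return 99` runs and overrides the pending return.
3. process() returns 99 → result = 99.
Result: 99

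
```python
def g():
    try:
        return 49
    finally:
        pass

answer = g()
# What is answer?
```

Step-by-step execution trace:
1. `g()` enters try: `return 49` sets pending return value 49.
2. Before returning, `finally: pass` runs (no effect).
3. g() returns 49 → answer = 49.
Result: 49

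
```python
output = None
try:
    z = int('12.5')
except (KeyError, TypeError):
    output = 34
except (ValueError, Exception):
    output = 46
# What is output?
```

Step-by-step execution trace:
1. `z = int('12.5')` raises ValueError.
2. `except (KeyError, TypeError)` does not match ValueError; skipped.
3. `except (ValueError, Exception)` matches (ValueError is in the tuple) → output = 46.
Result: 46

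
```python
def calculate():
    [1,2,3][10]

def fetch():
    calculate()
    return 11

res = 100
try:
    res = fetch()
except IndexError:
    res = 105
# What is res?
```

Step-by-step execution trace:
1. res starts at 100.
2. try: `fetch()` calls `calculate()`.
3. `calculate()` evaluates `[1,2,3][10]`, which raises IndexError; it propagates through fetch (uncaught).
4. `return 11` in fetch is not reached; the assignment to res does not complete.
5. `except IndexError` matches → res = 105.
Result: 105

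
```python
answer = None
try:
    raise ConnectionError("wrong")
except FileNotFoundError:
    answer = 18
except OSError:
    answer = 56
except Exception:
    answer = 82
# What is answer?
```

Step-by-step execution trace:
1. `raise ConnectionError(...)` raises ConnectionError.
2. `except FileNotFoundError` does not match (ConnectionError is not a subclass of FileNotFoundError); skipped.
3. `except OSError` matches (ConnectionError is a subclass of OSError) → answer = 56.
4. `except Exception` is not reached.
Result: 56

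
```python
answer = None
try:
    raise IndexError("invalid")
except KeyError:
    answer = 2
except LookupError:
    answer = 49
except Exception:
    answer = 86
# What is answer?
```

Step-by-step execution trace:
1. `raise IndexError(...)` raises IndexError.
2. `except KeyError` does not match (IndexError is not a subclass of KeyError); skipped.
3. `except LookupError` matches (IndexError is a subclass of LookupError) → answer = 49.
4. `except Exception` is not reached.
Result: 49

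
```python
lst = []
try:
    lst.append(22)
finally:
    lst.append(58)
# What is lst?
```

Step-by-step execution trace:
1. try: `lst.append(22)` → lst = [22].
2. The try body completes without raising.
3. finally always runs: `lst.append(58)` → lst = [22, 58].
Result: [22, 58]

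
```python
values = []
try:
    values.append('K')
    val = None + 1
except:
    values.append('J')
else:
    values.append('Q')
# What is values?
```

Step-by-step execution trace:
1. try: `values.append('K')` → values = ['K'].
2. `val = None + 1` raises TypeError.
3. bare `except` matches → `values.append('J')` → values = ['K', 'J'].
4. `else` is skipped (an exception was raised).
Result: ['K', 'J']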